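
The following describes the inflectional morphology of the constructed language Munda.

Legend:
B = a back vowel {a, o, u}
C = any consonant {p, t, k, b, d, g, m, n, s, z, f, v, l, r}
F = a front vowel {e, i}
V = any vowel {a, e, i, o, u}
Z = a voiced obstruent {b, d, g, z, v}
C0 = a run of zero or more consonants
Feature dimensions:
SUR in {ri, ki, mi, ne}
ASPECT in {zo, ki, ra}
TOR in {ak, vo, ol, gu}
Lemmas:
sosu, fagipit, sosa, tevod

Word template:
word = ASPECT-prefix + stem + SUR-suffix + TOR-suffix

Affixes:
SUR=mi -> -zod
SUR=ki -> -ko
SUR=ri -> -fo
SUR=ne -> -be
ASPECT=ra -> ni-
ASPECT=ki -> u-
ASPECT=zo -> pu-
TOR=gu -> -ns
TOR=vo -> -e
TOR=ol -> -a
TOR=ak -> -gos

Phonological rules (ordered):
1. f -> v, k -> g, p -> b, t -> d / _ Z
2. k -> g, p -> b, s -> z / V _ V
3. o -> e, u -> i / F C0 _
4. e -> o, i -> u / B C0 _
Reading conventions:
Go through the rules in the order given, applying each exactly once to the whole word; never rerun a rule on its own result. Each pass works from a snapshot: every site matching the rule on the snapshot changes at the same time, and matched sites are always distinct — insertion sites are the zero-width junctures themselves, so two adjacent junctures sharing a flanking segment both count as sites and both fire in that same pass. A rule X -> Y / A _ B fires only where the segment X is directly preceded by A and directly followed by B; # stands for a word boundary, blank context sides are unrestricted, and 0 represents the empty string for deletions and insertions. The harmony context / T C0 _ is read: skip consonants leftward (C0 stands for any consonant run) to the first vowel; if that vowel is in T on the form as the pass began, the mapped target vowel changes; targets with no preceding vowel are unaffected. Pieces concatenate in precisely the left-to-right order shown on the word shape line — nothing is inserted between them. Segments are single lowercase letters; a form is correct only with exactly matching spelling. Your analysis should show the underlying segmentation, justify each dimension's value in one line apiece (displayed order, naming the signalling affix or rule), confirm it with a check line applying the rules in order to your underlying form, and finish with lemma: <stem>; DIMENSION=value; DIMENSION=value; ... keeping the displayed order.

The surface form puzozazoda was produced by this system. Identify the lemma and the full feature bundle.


underlying: pu-sosa-zod-a
SUR=mi - signalled by the affix -zod
ASPECT=zo - signalled by the affix pu-
TOR=ol - signalled by the affix -a
check: pusosazoda -> pusosazoda -> puzozazoda -> puzozazoda -> puzozazoda
lemma: sosa; SUR=mi; ASPECT=zo; TOR=ol


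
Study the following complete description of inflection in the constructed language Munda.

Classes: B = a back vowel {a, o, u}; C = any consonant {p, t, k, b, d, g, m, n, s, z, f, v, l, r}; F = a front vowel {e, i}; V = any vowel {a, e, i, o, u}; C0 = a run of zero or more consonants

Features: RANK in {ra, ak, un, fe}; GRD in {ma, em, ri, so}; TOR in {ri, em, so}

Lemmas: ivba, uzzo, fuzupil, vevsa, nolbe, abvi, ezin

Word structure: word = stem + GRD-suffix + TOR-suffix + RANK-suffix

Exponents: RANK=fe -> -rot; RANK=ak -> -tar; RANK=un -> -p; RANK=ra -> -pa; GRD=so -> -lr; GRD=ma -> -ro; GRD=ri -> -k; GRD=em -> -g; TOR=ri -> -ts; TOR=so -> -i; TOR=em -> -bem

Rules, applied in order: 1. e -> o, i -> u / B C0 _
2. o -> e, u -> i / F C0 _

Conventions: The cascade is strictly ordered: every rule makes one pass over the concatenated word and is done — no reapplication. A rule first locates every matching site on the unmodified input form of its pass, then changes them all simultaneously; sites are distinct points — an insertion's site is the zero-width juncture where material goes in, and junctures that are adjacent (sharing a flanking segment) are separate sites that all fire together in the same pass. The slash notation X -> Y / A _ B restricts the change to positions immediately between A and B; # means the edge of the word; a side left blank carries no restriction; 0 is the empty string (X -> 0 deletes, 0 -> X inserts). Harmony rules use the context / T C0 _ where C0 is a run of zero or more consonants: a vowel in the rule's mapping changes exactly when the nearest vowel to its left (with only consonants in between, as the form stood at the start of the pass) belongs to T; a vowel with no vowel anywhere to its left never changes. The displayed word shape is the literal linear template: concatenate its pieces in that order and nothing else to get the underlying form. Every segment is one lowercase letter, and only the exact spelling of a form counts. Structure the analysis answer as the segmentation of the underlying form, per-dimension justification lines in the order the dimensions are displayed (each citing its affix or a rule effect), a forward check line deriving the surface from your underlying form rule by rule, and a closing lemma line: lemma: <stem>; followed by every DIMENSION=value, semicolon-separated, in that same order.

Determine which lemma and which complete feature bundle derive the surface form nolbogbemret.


underlying: nolbe-g-bem-rot
RANK=fe - signalled by the affix -rot
GRD=em - signalled by the affix -g
TOR=em - signalled by the affix -bem
check: nolbegbemrot -> nolbogbemrot -> nolbogbemret
lemma: nolbe; RANK=fe; GRD=em; TOR=em


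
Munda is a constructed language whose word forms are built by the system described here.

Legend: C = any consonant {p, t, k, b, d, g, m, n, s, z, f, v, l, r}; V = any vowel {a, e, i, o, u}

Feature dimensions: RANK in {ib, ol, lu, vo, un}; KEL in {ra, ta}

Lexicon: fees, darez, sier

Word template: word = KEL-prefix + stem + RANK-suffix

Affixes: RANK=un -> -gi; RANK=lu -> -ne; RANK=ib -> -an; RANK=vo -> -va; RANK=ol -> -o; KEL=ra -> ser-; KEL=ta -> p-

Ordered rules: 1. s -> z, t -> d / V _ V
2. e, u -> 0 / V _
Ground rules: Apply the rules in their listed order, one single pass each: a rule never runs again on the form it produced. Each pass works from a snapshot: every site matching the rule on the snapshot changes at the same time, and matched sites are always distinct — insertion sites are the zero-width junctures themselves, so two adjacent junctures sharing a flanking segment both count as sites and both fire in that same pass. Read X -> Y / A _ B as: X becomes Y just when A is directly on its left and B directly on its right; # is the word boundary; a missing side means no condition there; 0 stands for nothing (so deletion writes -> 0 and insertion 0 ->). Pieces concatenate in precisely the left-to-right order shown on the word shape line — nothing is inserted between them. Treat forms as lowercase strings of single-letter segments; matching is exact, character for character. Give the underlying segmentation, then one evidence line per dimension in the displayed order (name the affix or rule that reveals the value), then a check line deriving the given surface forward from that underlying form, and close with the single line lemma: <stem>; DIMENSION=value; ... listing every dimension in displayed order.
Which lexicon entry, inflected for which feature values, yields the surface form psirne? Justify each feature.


underlying: p-sier-ne
RANK=lu - signalled by the affix -ne
KEL=ta - signalled by the affix p-
check: psierne -> psierne -> psirne
lemma: sier; RANK=lu; KEL=ta


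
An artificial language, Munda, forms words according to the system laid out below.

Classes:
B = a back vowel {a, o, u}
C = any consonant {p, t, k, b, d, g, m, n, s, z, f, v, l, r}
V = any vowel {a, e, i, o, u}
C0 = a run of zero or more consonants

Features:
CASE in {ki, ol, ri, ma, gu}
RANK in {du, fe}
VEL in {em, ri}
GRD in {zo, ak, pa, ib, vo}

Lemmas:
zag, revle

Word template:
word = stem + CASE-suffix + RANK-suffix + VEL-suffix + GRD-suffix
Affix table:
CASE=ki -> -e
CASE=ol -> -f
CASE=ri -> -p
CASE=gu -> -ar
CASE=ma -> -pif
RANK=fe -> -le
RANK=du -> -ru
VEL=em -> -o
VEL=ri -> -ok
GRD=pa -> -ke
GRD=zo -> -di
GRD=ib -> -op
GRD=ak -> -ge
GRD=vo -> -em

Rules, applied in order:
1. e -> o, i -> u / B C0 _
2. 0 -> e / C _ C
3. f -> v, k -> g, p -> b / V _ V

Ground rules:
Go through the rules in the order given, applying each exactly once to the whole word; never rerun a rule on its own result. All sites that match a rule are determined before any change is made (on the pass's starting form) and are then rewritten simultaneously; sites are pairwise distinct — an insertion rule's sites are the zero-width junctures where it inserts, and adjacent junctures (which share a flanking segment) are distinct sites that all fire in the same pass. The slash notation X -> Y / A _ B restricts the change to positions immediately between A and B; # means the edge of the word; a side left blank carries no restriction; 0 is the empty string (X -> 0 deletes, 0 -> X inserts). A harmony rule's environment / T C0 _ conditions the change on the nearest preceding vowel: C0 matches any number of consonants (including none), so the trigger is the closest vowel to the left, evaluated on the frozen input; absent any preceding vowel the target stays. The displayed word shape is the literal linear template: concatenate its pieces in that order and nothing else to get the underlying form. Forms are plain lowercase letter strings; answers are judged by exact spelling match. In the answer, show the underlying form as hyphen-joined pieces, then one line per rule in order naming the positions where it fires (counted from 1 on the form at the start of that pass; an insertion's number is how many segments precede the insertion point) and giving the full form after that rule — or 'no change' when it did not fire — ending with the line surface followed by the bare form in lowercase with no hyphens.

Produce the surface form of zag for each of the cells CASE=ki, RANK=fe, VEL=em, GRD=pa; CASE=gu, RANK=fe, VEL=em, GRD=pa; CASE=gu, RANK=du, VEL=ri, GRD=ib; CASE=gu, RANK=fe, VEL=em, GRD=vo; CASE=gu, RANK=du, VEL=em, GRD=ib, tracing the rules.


cell CASE=ki, RANK=fe, VEL=em, GRD=pa:
underlying: zag-e-le-o-ke
1. e -> o, i -> u / B C0 _: fires at position(s) 4, 9: zagoleoko
2. 0 -> e / C _ C: no change
3. f -> v, k -> g, p -> b / V _ V: fires at position(s) 8: zagoleogo
surface: zagoleogo

cell CASE=gu, RANK=fe, VEL=em, GRD=pa:
underlying: zag-ar-le-o-ke
1. e -> o, i -> u / B C0 _: fires at position(s) 7, 10: zagarlooko
2. 0 -> e / C _ C: inserts after position(s) 5: zagarelooko
3. f -> v, k -> g, p -> b / V _ V: fires at position(s) 10: zagareloogo
surface: zagareloogo

cell CASE=gu, RANK=du, VEL=ri, GRD=ib:
underlying: zag-ar-ru-ok-op
1. e -> o, i -> u / B C0 _: no change
2. 0 -> e / C _ C: inserts after position(s) 5: zagareruokop
3. f -> v, k -> g, p -> b / V _ V: fires at position(s) 10: zagareruogop
surface: zagareruogop

cell CASE=gu, RANK=fe, VEL=em, GRD=vo:
underlying: zag-ar-le-o-em
1. e -> o, i -> u / B C0 _: fires at position(s) 7, 9: zagarlooom
2. 0 -> e / C _ C: inserts after position(s) 5: zagarelooom
3. f -> v, k -> g, p -> b / V _ V: no change
surface: zagarelooom

cell CASE=gu, RANK=du, VEL=em, GRD=ib:
underlying: zag-ar-ru-o-op
1. e -> o, i -> u / B C0 _: no change
2. 0 -> e / C _ C: inserts after position(s) 5: zagareruoop
3. f -> v, k -> g, p -> b / V _ V: no change
surface: zagareruoop


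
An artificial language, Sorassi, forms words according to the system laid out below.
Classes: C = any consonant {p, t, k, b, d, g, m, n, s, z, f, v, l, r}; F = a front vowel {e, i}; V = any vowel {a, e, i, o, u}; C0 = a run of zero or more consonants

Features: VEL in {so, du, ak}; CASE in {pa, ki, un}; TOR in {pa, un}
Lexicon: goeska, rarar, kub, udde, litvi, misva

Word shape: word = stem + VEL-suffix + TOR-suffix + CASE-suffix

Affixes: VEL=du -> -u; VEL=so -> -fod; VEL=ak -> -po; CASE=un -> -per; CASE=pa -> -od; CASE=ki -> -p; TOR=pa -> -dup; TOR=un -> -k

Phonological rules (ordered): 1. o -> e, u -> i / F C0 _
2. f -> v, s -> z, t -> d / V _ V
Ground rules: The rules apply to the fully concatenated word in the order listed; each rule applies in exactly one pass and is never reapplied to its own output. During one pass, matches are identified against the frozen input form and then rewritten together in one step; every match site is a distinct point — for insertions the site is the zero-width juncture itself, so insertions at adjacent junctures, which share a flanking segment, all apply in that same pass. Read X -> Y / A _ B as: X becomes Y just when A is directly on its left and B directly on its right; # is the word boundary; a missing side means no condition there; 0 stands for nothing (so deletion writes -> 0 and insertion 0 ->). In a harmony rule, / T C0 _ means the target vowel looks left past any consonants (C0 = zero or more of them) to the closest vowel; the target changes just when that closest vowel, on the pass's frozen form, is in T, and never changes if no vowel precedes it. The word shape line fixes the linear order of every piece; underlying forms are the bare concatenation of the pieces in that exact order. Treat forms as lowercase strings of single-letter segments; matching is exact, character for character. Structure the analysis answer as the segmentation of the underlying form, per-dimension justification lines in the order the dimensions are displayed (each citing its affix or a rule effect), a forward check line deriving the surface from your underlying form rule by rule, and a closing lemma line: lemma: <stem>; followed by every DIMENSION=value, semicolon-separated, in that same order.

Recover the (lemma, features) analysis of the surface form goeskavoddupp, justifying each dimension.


underlying: goeska-fod-dup-p
VEL=so - signalled by the affix -fod
CASE=ki - signalled by the affix -p
TOR=pa - signalled by the affix -dup
check: goeskafoddupp -> goeskafoddupp -> goeskavoddupp
lemma: goeska; VEL=so; CASE=ki; TOR=pa


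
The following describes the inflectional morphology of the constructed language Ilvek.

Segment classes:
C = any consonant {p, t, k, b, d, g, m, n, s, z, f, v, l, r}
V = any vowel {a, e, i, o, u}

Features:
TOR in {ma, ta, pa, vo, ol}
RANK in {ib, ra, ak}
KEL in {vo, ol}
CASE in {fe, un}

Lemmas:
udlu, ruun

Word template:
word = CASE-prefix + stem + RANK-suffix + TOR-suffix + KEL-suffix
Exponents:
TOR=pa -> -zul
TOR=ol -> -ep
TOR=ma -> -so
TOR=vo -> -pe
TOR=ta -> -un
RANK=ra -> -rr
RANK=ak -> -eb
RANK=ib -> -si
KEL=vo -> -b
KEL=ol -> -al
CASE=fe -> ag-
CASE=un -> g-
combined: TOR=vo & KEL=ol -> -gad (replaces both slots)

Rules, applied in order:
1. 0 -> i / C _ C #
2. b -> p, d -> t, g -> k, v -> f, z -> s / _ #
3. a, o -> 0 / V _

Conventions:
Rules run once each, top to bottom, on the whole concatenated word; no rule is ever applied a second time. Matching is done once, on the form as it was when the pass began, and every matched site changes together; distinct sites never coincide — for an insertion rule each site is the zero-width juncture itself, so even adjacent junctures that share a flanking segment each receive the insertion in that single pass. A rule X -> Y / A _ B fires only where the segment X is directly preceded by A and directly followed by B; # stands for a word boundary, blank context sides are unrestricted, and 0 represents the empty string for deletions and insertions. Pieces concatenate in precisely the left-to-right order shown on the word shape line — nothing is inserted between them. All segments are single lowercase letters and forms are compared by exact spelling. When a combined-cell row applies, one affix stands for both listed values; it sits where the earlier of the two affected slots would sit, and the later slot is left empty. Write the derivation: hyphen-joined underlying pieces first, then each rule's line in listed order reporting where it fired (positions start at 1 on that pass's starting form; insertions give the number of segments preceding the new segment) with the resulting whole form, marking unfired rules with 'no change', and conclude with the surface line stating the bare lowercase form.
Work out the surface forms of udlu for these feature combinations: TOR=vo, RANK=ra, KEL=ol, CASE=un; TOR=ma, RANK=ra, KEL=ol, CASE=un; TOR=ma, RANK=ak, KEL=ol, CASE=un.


cell TOR=vo, RANK=ra, KEL=ol, CASE=un:
underlying: g-udlu-rr-gad
1. 0 -> i / C _ C #: no change
2. b -> p, d -> t, g -> k, v -> f, z -> s / _ #: fires at position(s) 10: gudlurrgat
3. a, o -> 0 / V _: no change
surface: gudlurrgat

cell TOR=ma, RANK=ra, KEL=ol, CASE=un:
underlying: g-udlu-rr-so-al
1. 0 -> i / C _ C #: no change
2. b -> p, d -> t, g -> k, v -> f, z -> s / _ #: no change
3. a, o -> 0 / V _: fires at position(s) 10: gudlurrsol
surface: gudlurrsol

cell TOR=ma, RANK=ak, KEL=ol, CASE=un:
underlying: g-udlu-eb-so-al
1. 0 -> i / C _ C #: no change
2. b -> p, d -> t, g -> k, v -> f, z -> s / _ #: no change
3. a, o -> 0 / V _: fires at position(s) 10: gudluebsol
surface: gudluebsol


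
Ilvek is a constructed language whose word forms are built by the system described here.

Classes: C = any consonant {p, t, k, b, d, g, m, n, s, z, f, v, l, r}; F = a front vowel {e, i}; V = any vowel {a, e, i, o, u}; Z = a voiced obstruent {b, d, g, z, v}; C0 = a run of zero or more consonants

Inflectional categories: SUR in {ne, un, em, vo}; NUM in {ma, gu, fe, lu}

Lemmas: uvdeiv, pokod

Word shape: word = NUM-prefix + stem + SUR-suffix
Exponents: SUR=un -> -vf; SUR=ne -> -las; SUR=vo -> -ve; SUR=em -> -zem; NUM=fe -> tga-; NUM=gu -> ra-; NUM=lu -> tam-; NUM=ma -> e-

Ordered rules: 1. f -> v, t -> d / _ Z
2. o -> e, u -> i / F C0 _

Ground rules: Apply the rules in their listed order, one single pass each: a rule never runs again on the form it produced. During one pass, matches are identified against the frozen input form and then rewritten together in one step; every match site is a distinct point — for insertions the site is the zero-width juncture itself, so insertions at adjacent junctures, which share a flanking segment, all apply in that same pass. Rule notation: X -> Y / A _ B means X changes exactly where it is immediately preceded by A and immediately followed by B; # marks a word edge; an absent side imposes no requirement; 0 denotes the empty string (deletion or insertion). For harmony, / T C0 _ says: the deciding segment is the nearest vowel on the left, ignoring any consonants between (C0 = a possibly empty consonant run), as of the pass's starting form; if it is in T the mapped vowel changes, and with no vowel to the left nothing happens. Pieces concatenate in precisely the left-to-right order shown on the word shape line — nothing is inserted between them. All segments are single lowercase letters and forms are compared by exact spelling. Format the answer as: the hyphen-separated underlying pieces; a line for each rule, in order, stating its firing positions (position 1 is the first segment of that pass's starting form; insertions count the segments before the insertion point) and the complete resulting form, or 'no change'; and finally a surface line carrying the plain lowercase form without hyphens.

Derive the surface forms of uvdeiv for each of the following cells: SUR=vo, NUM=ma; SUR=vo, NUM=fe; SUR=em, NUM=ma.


cell SUR=vo, NUM=ma:
underlying: e-uvdeiv-ve
1. f -> v, t -> d / _ Z: no change
2. o -> e, u -> i / F C0 _: fires at position(s) 2: eivdeivve
surface: eivdeivve

cell SUR=vo, NUM=fe:
underlying: tga-uvdeiv-ve
1. f -> v, t -> d / _ Z: fires at position(s) 1: dgauvdeivve
2. o -> e, u -> i / F C0 _: no change
surface: dgauvdeivve

cell SUR=em, NUM=ma:
underlying: e-uvdeiv-zem
1. f -> v, t -> d / _ Z: no change
2. o -> e, u -> i / F C0 _: fires at position(s) 2: eivdeivzem
surface: eivdeivzem


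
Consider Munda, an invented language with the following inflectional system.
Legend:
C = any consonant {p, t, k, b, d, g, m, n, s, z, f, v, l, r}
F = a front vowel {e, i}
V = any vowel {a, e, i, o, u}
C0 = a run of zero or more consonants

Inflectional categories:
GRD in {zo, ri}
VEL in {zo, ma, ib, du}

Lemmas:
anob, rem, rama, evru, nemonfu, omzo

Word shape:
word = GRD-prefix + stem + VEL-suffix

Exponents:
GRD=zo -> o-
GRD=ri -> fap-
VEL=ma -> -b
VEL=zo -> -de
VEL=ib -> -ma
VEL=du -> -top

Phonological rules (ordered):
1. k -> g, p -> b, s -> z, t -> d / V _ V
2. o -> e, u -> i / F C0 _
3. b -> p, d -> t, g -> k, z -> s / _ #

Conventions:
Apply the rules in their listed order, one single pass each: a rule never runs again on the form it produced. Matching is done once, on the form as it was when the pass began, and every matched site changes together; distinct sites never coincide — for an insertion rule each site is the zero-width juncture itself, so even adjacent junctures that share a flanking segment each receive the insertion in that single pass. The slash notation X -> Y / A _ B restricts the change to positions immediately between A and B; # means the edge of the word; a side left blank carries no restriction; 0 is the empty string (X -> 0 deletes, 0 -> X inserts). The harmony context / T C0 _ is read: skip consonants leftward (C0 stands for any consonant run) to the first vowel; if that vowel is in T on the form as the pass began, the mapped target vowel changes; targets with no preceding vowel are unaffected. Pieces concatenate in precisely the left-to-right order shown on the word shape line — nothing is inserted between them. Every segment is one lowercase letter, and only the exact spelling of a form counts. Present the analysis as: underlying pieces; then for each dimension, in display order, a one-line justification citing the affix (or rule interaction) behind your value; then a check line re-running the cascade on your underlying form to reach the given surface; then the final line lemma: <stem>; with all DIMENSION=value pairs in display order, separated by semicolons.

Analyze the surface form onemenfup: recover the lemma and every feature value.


underlying: o-nemonfu-b
GRD=zo - signalled by the affix o-
VEL=ma - signalled by the affix -b
check: onemonfub -> onemonfub -> onemenfub -> onemenfup
lemma: nemonfu; GRD=zo; VEL=ma


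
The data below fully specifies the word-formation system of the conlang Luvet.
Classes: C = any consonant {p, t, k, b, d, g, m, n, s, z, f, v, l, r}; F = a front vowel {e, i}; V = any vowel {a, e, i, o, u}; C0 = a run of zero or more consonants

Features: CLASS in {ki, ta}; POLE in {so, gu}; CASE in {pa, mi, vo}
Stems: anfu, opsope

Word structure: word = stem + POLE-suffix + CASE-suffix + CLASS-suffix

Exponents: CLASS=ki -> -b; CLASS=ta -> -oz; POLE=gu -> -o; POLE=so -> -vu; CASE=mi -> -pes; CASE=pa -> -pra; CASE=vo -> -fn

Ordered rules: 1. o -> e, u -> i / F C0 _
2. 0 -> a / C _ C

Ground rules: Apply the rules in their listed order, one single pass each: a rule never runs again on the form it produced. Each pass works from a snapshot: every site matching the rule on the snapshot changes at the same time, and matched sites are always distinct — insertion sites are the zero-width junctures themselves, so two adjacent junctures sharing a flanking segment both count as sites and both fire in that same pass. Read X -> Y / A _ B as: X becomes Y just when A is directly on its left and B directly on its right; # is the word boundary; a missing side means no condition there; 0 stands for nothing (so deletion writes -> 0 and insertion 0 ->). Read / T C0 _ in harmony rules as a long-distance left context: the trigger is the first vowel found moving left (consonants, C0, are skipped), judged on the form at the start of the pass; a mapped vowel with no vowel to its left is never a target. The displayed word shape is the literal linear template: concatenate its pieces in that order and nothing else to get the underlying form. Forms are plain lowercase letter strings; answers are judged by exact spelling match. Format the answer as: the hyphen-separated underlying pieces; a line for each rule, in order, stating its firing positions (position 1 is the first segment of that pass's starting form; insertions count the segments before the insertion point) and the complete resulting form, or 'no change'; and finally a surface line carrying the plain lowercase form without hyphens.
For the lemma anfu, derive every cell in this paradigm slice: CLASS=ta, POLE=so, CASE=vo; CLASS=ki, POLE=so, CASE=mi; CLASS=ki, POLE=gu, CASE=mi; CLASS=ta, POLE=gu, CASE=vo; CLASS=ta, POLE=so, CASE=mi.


cell CLASS=ta, POLE=so, CASE=vo:
underlying: anfu-vu-fn-oz
1. o -> e, u -> i / F C0 _: no change
2. 0 -> a / C _ C: inserts after position(s) 2, 7: anafuvufanoz
surface: anafuvufanoz

cell CLASS=ki, POLE=so, CASE=mi:
underlying: anfu-vu-pes-b
1. o -> e, u -> i / F C0 _: no change
2. 0 -> a / C _ C: inserts after position(s) 2, 9: anafuvupesab
surface: anafuvupesab

cell CLASS=ki, POLE=gu, CASE=mi:
underlying: anfu-o-pes-b
1. o -> e, u -> i / F C0 _: no change
2. 0 -> a / C _ C: inserts after position(s) 2, 8: anafuopesab
surface: anafuopesab

cell CLASS=ta, POLE=gu, CASE=vo:
underlying: anfu-o-fn-oz
1. o -> e, u -> i / F C0 _: no change
2. 0 -> a / C _ C: inserts after position(s) 2, 6: anafuofanoz
surface: anafuofanoz

cell CLASS=ta, POLE=so, CASE=mi:
underlying: anfu-vu-pes-oz
1. o -> e, u -> i / F C0 _: fires at position(s) 10: anfuvupesez
2. 0 -> a / C _ C: inserts after position(s) 2: anafuvupesez
surface: anafuvupesez


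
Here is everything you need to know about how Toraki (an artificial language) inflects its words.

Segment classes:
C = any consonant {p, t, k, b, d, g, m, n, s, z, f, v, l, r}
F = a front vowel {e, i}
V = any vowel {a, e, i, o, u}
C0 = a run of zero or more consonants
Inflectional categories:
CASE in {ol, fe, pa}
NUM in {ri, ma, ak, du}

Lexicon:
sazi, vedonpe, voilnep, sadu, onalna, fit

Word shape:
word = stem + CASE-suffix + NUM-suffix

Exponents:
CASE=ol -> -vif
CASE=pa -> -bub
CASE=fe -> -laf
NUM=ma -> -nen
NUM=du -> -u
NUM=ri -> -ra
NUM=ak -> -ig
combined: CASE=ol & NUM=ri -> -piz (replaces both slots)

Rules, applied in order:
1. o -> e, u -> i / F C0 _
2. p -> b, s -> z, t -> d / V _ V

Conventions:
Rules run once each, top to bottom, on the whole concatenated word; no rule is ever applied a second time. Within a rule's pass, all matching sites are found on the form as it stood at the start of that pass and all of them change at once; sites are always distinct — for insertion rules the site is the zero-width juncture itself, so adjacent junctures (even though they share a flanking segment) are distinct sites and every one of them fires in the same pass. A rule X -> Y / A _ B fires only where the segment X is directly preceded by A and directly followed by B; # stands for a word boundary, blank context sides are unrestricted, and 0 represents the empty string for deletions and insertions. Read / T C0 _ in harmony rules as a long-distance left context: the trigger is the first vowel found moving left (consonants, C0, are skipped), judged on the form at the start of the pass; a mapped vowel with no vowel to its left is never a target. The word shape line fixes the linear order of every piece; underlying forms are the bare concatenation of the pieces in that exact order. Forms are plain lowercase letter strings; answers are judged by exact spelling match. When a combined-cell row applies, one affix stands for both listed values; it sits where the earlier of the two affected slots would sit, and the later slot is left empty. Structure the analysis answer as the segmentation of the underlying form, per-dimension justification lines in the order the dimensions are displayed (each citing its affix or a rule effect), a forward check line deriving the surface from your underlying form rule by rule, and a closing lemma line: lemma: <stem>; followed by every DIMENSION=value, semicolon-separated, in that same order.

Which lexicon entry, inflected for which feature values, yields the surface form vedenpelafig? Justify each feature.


underlying: vedonpe-laf-ig
CASE=fe - signalled by the affix -laf
NUM=ak - signalled by the affix -ig
check: vedonpelafig -> vedenpelafig -> vedenpelafig
lemma: vedonpe; CASE=fe; NUM=ak


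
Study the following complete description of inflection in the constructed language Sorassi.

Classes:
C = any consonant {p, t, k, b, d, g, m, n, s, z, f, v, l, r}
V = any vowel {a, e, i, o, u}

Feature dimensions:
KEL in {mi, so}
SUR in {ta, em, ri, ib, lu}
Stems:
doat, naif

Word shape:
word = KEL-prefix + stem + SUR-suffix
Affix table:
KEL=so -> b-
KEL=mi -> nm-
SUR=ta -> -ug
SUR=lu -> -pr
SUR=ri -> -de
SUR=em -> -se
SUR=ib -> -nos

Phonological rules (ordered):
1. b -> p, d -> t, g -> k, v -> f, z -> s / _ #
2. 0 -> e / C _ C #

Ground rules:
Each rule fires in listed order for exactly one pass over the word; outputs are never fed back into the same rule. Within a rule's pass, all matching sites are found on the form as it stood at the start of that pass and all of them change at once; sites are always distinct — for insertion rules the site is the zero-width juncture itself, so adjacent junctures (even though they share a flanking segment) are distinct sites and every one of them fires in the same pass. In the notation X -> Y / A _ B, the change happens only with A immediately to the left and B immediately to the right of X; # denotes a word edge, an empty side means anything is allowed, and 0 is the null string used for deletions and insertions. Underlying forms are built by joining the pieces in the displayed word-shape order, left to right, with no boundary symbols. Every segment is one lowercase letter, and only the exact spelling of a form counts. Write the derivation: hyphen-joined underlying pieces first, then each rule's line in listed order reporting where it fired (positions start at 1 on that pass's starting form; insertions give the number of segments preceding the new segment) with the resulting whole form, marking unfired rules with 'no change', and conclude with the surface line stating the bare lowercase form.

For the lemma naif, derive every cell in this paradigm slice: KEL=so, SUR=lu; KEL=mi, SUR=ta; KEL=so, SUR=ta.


cell KEL=so, SUR=lu:
underlying: b-naif-pr
1. b -> p, d -> t, g -> k, v -> f, z -> s / _ #: no change
2. 0 -> e / C _ C #: inserts after position(s) 6: bnaifper
surface: bnaifper

cell KEL=mi, SUR=ta:
underlying: nm-naif-ug
1. b -> p, d -> t, g -> k, v -> f, z -> s / _ #: fires at position(s) 8: nmnaifuk
2. 0 -> e / C _ C #: no change
surface: nmnaifuk

cell KEL=so, SUR=ta:
underlying: b-naif-ug
1. b -> p, d -> t, g -> k, v -> f, z -> s / _ #: fires at position(s) 7: bnaifuk
2. 0 -> e / C _ C #: no change
surface: bnaifuk


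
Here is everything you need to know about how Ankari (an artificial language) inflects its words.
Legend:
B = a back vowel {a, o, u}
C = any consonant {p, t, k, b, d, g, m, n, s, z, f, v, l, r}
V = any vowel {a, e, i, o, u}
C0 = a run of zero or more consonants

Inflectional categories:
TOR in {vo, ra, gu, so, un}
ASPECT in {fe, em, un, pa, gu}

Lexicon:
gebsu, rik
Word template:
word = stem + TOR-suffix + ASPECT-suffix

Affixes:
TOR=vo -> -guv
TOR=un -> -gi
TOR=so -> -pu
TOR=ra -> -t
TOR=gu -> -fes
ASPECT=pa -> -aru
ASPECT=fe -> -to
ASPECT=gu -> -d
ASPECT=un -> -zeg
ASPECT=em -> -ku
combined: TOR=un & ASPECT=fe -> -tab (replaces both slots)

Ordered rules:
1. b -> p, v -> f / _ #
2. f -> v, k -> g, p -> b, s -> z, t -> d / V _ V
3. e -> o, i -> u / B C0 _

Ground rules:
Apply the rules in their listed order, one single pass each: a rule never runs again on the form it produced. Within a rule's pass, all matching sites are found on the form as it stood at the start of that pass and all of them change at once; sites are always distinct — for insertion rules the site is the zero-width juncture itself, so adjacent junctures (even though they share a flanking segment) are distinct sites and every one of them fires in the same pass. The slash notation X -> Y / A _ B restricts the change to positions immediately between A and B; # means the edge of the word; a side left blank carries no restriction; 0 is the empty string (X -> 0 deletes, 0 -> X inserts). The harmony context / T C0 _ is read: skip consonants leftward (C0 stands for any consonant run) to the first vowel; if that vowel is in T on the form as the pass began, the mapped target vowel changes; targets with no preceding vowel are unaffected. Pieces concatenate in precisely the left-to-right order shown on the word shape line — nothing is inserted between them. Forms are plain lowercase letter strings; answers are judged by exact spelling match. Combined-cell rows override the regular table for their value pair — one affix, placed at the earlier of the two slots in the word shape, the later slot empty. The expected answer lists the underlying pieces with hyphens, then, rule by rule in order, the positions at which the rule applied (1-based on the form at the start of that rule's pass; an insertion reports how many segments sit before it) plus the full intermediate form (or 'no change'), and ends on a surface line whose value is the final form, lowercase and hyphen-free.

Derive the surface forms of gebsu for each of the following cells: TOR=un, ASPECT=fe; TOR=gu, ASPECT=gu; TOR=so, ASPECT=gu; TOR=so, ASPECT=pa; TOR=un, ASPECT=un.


cell TOR=un, ASPECT=fe:
underlying: gebsu-tab
1. b -> p, v -> f / _ #: fires at position(s) 8: gebsutap
2. f -> v, k -> g, p -> b, s -> z, t -> d / V _ V: fires at position(s) 6: gebsudap
3. e -> o, i -> u / B C0 _: no change
surface: gebsudap

cell TOR=gu, ASPECT=gu:
underlying: gebsu-fes-d
1. b -> p, v -> f / _ #: no change
2. f -> v, k -> g, p -> b, s -> z, t -> d / V _ V: fires at position(s) 6: gebsuvesd
3. e -> o, i -> u / B C0 _: fires at position(s) 7: gebsuvosd
surface: gebsuvosd

cell TOR=so, ASPECT=gu:
underlying: gebsu-pu-d
1. b -> p, v -> f / _ #: no change
2. f -> v, k -> g, p -> b, s -> z, t -> d / V _ V: fires at position(s) 6: gebsubud
3. e -> o, i -> u / B C0 _: no change
surface: gebsubud

cell TOR=so, ASPECT=pa:
underlying: gebsu-pu-aru
1. b -> p, v -> f / _ #: no change
2. f -> v, k -> g, p -> b, s -> z, t -> d / V _ V: fires at position(s) 6: gebsubuaru
3. e -> o, i -> u / B C0 _: no change
surface: gebsubuaru

cell TOR=un, ASPECT=un:
underlying: gebsu-gi-zeg
1. b -> p, v -> f / _ #: no change
2. f -> v, k -> g, p -> b, s -> z, t -> d / V _ V: no change
3. e -> o, i -> u / B C0 _: fires at position(s) 7: gebsuguzeg
surface: gebsuguzeg


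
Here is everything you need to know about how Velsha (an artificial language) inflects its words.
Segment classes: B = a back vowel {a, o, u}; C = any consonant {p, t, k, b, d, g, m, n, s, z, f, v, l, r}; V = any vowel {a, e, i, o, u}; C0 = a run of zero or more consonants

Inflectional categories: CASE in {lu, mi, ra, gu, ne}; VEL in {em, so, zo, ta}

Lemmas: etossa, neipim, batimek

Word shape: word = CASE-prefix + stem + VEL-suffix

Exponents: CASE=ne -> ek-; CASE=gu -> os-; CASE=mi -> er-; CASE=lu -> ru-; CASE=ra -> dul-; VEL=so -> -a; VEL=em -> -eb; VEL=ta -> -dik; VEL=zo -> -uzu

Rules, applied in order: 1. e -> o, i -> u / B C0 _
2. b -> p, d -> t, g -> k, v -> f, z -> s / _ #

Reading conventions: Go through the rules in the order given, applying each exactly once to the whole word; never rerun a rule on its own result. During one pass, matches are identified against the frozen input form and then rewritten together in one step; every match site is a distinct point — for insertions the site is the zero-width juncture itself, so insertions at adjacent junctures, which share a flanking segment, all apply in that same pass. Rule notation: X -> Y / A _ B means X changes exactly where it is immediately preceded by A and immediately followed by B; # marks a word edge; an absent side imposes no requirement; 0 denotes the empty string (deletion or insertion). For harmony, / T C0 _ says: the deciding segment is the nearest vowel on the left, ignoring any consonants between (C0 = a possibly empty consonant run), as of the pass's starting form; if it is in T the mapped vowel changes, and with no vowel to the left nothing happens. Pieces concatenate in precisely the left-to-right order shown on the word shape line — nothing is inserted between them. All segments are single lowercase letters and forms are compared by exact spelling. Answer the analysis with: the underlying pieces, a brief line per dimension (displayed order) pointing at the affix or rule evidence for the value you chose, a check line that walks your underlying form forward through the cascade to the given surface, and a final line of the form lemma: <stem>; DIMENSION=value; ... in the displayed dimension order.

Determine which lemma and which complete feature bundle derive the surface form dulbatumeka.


underlying: dul-batimek-a
CASE=ra - signalled by the affix dul-
VEL=so - signalled by the affix -a
check: dulbatimeka -> dulbatumeka -> dulbatumeka
lemma: batimek; CASE=ra; VEL=so


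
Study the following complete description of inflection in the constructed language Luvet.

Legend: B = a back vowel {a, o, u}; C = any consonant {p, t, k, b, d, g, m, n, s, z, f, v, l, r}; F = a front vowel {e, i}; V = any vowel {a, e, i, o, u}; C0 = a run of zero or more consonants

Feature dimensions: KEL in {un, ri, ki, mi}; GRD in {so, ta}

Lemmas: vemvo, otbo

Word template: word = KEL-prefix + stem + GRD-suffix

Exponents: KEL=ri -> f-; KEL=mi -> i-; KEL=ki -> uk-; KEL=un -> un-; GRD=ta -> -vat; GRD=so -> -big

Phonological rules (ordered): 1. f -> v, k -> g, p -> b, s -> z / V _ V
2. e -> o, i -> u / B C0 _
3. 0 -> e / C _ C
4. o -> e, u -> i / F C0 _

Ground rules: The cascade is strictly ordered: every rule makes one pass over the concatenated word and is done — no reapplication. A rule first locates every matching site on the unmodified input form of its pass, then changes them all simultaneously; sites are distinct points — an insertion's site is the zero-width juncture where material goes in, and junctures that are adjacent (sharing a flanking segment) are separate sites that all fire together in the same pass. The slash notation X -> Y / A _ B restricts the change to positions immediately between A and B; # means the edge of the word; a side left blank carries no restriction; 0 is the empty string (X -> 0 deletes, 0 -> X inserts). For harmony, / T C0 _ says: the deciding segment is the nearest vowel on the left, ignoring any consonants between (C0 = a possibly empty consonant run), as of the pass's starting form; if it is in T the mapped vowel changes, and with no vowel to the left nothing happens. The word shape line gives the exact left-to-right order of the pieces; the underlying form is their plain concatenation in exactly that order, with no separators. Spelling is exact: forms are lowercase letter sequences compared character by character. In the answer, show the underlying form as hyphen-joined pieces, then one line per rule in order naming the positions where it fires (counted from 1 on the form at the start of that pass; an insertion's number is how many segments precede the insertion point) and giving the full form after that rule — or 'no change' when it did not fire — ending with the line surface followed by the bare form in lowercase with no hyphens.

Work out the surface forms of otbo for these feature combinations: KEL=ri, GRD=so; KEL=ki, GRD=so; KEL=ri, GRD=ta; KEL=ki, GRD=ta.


cell KEL=ri, GRD=so:
underlying: f-otbo-big
1. f -> v, k -> g, p -> b, s -> z / V _ V: no change
2. e -> o, i -> u / B C0 _: fires at position(s) 7: fotbobug
3. 0 -> e / C _ C: inserts after position(s) 3: fotebobug
4. o -> e, u -> i / F C0 _: fires at position(s) 6: fotebebug
surface: fotebebug

cell KEL=ki, GRD=so:
underlying: uk-otbo-big
1. f -> v, k -> g, p -> b, s -> z / V _ V: fires at position(s) 2: ugotbobig
2. e -> o, i -> u / B C0 _: fires at position(s) 8: ugotbobug
3. 0 -> e / C _ C: inserts after position(s) 4: ugotebobug
4. o -> e, u -> i / F C0 _: fires at position(s) 7: ugotebebug
surface: ugotebebug

cell KEL=ri, GRD=ta:
underlying: f-otbo-vat
1. f -> v, k -> g, p -> b, s -> z / V _ V: no change
2. e -> o, i -> u / B C0 _: no change
3. 0 -> e / C _ C: inserts after position(s) 3: fotebovat
4. o -> e, u -> i / F C0 _: fires at position(s) 6: fotebevat
surface: fotebevat

cell KEL=ki, GRD=ta:
underlying: uk-otbo-vat
1. f -> v, k -> g, p -> b, s -> z / V _ V: fires at position(s) 2: ugotbovat
2. e -> o, i -> u / B C0 _: no change
3. 0 -> e / C _ C: inserts after position(s) 4: ugotebovat
4. o -> e, u -> i / F C0 _: fires at position(s) 7: ugotebevat
surface: ugotebevat


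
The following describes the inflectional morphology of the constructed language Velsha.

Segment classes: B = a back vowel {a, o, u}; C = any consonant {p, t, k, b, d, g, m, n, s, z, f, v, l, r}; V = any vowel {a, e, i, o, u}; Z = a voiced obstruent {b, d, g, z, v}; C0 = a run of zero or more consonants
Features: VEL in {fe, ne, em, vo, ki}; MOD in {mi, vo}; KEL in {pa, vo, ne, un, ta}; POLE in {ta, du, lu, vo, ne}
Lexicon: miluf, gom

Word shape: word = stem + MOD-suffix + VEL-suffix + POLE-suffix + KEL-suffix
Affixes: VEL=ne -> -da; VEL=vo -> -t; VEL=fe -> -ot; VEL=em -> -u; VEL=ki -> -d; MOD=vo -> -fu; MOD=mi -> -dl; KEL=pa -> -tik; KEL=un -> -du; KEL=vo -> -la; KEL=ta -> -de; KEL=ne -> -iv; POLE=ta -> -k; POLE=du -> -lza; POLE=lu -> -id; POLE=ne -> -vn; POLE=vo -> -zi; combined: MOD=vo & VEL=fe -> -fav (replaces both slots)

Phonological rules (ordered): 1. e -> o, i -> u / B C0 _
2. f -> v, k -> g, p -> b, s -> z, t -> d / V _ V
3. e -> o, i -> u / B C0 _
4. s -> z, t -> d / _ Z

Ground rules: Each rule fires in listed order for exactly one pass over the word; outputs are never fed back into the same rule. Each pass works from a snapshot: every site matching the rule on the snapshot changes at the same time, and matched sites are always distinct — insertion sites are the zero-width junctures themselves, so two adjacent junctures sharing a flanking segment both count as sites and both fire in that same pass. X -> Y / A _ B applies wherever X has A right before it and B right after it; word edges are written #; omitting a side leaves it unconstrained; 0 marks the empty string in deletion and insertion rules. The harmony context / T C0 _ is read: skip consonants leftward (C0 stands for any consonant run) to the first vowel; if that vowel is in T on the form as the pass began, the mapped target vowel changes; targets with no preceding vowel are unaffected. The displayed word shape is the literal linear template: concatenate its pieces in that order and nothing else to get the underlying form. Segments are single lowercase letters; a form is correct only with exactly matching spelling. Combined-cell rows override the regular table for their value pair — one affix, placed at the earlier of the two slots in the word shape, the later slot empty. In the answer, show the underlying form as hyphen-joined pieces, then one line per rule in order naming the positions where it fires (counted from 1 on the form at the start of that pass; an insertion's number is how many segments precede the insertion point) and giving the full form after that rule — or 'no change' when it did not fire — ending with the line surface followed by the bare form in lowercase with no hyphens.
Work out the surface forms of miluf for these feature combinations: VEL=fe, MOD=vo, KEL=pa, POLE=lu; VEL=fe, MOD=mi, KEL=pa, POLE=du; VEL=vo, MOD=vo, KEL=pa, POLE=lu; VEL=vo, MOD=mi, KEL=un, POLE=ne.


cell VEL=fe, MOD=vo, KEL=pa, POLE=lu:
underlying: miluf-fav-id-tik
1. e -> o, i -> u / B C0 _: fires at position(s) 9: miluffavudtik
2. f -> v, k -> g, p -> b, s -> z, t -> d / V _ V: no change
3. e -> o, i -> u / B C0 _: fires at position(s) 12: miluffavudtuk
4. s -> z, t -> d / _ Z: no change
surface: miluffavudtuk

cell VEL=fe, MOD=mi, KEL=pa, POLE=du:
underlying: miluf-dl-ot-lza-tik
1. e -> o, i -> u / B C0 _: fires at position(s) 14: milufdlotlzatuk
2. f -> v, k -> g, p -> b, s -> z, t -> d / V _ V: fires at position(s) 13: milufdlotlzaduk
3. e -> o, i -> u / B C0 _: no change
4. s -> z, t -> d / _ Z: no change
surface: milufdlotlzaduk

cell VEL=vo, MOD=vo, KEL=pa, POLE=lu:
underlying: miluf-fu-t-id-tik
1. e -> o, i -> u / B C0 _: fires at position(s) 9: miluffutudtik
2. f -> v, k -> g, p -> b, s -> z, t -> d / V _ V: fires at position(s) 8: miluffududtik
3. e -> o, i -> u / B C0 _: fires at position(s) 12: miluffududtuk
4. s -> z, t -> d / _ Z: no change
surface: miluffududtuk

cell VEL=vo, MOD=mi, KEL=un, POLE=ne:
underlying: miluf-dl-t-vn-du
1. e -> o, i -> u / B C0 _: no change
2. f -> v, k -> g, p -> b, s -> z, t -> d / V _ V: no change
3. e -> o, i -> u / B C0 _: no change
4. s -> z, t -> d / _ Z: fires at position(s) 8: milufdldvndu
surface: milufdldvndu
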